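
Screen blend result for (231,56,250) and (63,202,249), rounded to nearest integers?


Screen: C = 255 - (255-A)×(255-B)/255, rounded to nearest integer
R: 255 - (255-231)×(255-63)/255 = 255 - 4608/255 ≈ 255 - 18.071 = 236.929 → 237
G: 255 - (255-56)×(255-202)/255 = 255 - 10547/255 ≈ 255 - 41.361 = 213.639 → 214
B: 255 - (255-250)×(255-249)/255 = 255 - 30/255 ≈ 255 - 0.118 = 254.882 → 255
= RGB(237, 214, 255)


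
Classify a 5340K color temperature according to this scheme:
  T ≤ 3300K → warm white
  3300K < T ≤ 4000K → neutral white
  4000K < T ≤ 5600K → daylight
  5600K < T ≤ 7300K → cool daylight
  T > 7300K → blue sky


Temperature: 5340K
4000K < 5340K ≤ 5600K → daylight
Classification: daylight


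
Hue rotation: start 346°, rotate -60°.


New hue = (H + rotation) mod 360
New hue = (346 -60) mod 360
= 286 mod 360
= 286°


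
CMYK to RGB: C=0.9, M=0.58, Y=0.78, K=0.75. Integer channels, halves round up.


R = 255 × (1-C) × (1-K) = 255 × 0.10 × 0.25 = 6.375 → 6
G = 255 × (1-M) × (1-K) = 255 × 0.42 × 0.25 = 26.775 → 27
B = 255 × (1-Y) × (1-K) = 255 × 0.22 × 0.25 = 14.025 → 14
= RGB(6, 27, 14)


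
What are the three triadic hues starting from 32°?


Triadic: equally spaced at 120° intervals
H1 = 32°
H2 = (32 + 120) mod 360 = 152°
H3 = (32 + 240) mod 360 = 272°
Triadic = 32°, 152°, 272°


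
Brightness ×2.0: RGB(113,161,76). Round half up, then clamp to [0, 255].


Multiply each channel by 2.0, round half up, clamp to [0, 255]
R: 113×2.0 = 226
G: 161×2.0 = 322 → clamp → 255
B: 76×2.0 = 152
= RGB(226, 255, 152)


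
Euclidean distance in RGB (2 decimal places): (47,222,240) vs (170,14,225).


d = √[(R₁-R₂)² + (G₁-G₂)² + (B₁-B₂)²]
d = √[(47-170)² + (222-14)² + (240-225)²]
d = √[15129 + 43264 + 225]
d = √58618
d ≈ 242.11


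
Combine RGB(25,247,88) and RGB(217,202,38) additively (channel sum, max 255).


Additive: each channel = min(255, C₁+C₂)
R: 25+217 = 242 → 242
G: 247+202 = 449 → 255
B: 88+38 = 126 → 126
= RGB(242, 255, 126)


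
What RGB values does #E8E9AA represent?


E8 → 232 (R)
E9 → 233 (G)
AA → 170 (B)
= RGB(232, 233, 170)


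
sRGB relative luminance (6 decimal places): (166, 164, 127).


Linearize each channel (sRGB transfer function): c = v/255; c_lin = c/12.92 if c ≤ 0.04045, else ((c+0.055)/1.055)^2.4
  R: 166/255 ≈ 0.650980 > 0.04045 → ((0.650980+0.055)/1.055)^2.4 ≈ 0.381326
  G: 164/255 ≈ 0.643137 > 0.04045 → ((0.643137+0.055)/1.055)^2.4 ≈ 0.371238
  B: 127/255 ≈ 0.498039 > 0.04045 → ((0.498039+0.055)/1.055)^2.4 ≈ 0.212231
R_lin = 0.381326, G_lin = 0.371238, B_lin = 0.212231
L = 0.2126×R + 0.7152×G + 0.0722×B
L = 0.2126×0.381326 + 0.7152×0.371238 + 0.0722×0.212231
L ≈ 0.361902


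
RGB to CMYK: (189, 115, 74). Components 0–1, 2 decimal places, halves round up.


R'=189/255≈0.7412, G'=115/255≈0.4510, B'=74/255≈0.2902
K = 1 - max(R',G',B') = 1 - 189/255 = 66/255 = 0.25882… → 0.26
(1-R'-K)/(1-K) simplifies to (max-R)/max with max = 189:
C = (189-189)/189 = 0/189 = 0 → 0.00
M = (189-115)/189 = 74/189 = 0.39153… → 0.39
Y = (189-74)/189 = 115/189 = 0.60846… → 0.61
= CMYK(0.00, 0.39, 0.61, 0.26)


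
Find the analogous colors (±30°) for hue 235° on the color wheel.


Base hue: 235°
Left analog: (235 - 30) mod 360 = 205°
Right analog: (235 + 30) mod 360 = 265°
Analogous hues = 205° and 265°


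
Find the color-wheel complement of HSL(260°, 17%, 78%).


Complement = opposite side of color wheel = hue + 180°
H' = (260 + 180) mod 360 = 80°
S and L unchanged.
= HSL(80°, 17%, 78%)


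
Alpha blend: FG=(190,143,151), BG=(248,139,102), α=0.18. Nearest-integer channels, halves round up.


C = α×F + (1-α)×B, with 1-α = 0.82
R: 0.18×190 + 0.82×248 = 34.20 + 203.36 = 237.56 → 238
G: 0.18×143 + 0.82×139 = 25.74 + 113.98 = 139.72 → 140
B: 0.18×151 + 0.82×102 = 27.18 + 83.64 = 110.82 → 111
= RGB(238, 140, 111)


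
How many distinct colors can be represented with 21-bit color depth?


Colors = 2^bits = 2^21
= 2,097,152 colors


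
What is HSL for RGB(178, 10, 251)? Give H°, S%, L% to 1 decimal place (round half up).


Normalize: R'=178/255≈0.6980, G'=10/255≈0.0392, B'=251/255≈0.9843
Max=251/255, Min=10/255, Δ=Max-Min=241/255
L = (Max+Min)/2 = (251+10)/510 = 261/510 = 0.51176… → L = 51.2%
L > 0.5 → S = Δ/(2-Max-Min) = 241/(510-251-10) = 241/249 = 0.96787… → S = 96.8%
(the 1/255 factors cancel in S and H, so raw channel differences can be used)
Max is B' → H = 60 × ((R-G)/Δ + 4) = 60 × ((178-10)/241 + 4)
  168/241 + 4 = 0.6970… + 4 = 4.6970…
  H = 60 × 4.6970… = 281.825…° → H = 281.8°
= HSL(281.8°, 96.8%, 51.2%)


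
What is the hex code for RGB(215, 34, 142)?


R = 215 → D7 (hex)
G = 34 → 22 (hex)
B = 142 → 8E (hex)
Hex = #D7228E


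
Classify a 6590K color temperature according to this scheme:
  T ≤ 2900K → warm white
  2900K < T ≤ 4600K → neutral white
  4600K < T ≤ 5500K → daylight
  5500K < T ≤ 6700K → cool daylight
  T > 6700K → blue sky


Temperature: 6590K
5500K < 6590K ≤ 6700K → cool daylight
Classification: cool daylight


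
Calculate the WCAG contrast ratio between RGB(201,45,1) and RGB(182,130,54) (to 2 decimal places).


Linearize each sRGB channel c=v/255: c/12.92 if c ≤ 0.04045 else ((c+0.055)/1.055)^2.4
L = 0.2126×R_lin + 0.7152×G_lin + 0.0722×B_lin
Color 1 (201,45,1):
  R=201: 201/255≈0.7882 > 0.04045 → ((0.7882+0.055)/1.055)^2.4 ≈ 0.58408
  G=45: 45/255≈0.1765 > 0.04045 → ((0.1765+0.055)/1.055)^2.4 ≈ 0.02624
  B=1: 1/255≈0.0039 ≤ 0.04045 → 0.0039/12.92 ≈ 0.00030
  L1 = 0.2126×0.58408 + 0.7152×0.02624 + 0.0722×0.00030 ≈ 0.14296
Color 2 (182,130,54):
  R=182: 182/255≈0.7137 > 0.04045 → ((0.7137+0.055)/1.055)^2.4 ≈ 0.46778
  G=130: 130/255≈0.5098 > 0.04045 → ((0.5098+0.055)/1.055)^2.4 ≈ 0.22323
  B=54: 54/255≈0.2118 > 0.04045 → ((0.2118+0.055)/1.055)^2.4 ≈ 0.03689
  L2 = 0.2126×0.46778 + 0.7152×0.22323 + 0.0722×0.03689 ≈ 0.26177
Lighter = 0.26177, Darker = 0.14296
Ratio = (L_lighter + 0.05) / (L_darker + 0.05)
Ratio = (0.26177 + 0.05) / (0.14296 + 0.05) = 0.31177 / 0.19296 ≈ 1.6157
Ratio ≈ 1.62:1


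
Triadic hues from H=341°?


Triadic: equally spaced at 120° intervals
H1 = 341°
H2 = (341 + 120) mod 360 = 101°
H3 = (341 + 240) mod 360 = 221°
Triadic = 341°, 101°, 221°


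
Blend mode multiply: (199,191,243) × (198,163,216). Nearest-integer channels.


Multiply: C = A×B/255, rounded to nearest integer
R: 199×198/255 = 39402/255 ≈ 154.518 → 155
G: 191×163/255 = 31133/255 ≈ 122.090 → 122
B: 243×216/255 = 52488/255 ≈ 205.835 → 206
= RGB(155, 122, 206)


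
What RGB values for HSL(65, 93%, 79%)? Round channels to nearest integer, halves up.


H=65°, S=0.93, L=0.79
C = (1-|2L-1|)×S = (1-|0.58|)×0.93 = 0.3906
H' = H/60 = 65/60 ≈ 1.0833; X = C×(1-|H' mod 2 - 1|) = 0.35805
m = L - C/2 = 0.79 - 0.1953 = 0.5947
Sector ⌊H'⌋ = 1 → (R',G',B') = (0.35805, 0.3906, 0.0)
RGB = ((R'+m)×255, (G'+m)×255, (B'+m)×255) = (242.95125, 251.2515, 151.6485)
Round half up → RGB(243, 251, 152)


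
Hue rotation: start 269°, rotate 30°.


New hue = (H + rotation) mod 360
New hue = (269 + 30) mod 360
= 299 mod 360
= 299°


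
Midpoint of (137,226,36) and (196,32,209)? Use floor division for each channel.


Midpoint: each channel = ⌊(C₁+C₂)/2⌋
R: ⌊(137+196)/2⌋ = 166
G: ⌊(226+32)/2⌋ = 129
B: ⌊(36+209)/2⌋ = 122
= RGB(166, 129, 122)


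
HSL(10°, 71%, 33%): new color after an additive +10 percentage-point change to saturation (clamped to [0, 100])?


Original S = 71%
Adjustment = +10 percentage points
New S = 71 + (10) = 81
Clamp to [0, 100] → 81
= HSL(10°, 81%, 33%)


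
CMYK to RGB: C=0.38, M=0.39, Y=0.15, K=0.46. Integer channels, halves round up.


R = 255 × (1-C) × (1-K) = 255 × 0.62 × 0.54 = 85.374 → 85
G = 255 × (1-M) × (1-K) = 255 × 0.61 × 0.54 = 83.997 → 84
B = 255 × (1-Y) × (1-K) = 255 × 0.85 × 0.54 = 117.045 → 117
= RGB(85, 84, 117)


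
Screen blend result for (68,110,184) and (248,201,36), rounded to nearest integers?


Screen: C = 255 - (255-A)×(255-B)/255, rounded to nearest integer
R: 255 - (255-68)×(255-248)/255 = 255 - 1309/255 ≈ 255 - 5.133 = 249.867 → 250
G: 255 - (255-110)×(255-201)/255 = 255 - 7830/255 ≈ 255 - 30.706 = 224.294 → 224
B: 255 - (255-184)×(255-36)/255 = 255 - 15549/255 ≈ 255 - 60.976 = 194.024 → 194
= RGB(250, 224, 194)


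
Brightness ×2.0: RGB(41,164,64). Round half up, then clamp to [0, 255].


Multiply each channel by 2.0, round half up, clamp to [0, 255]
R: 41×2.0 = 82
G: 164×2.0 = 328 → clamp → 255
B: 64×2.0 = 128
= RGB(82, 255, 128)


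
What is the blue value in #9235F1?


Color: #9235F1
R = 92 = 146
G = 35 = 53
B = F1 = 241
Blue = 241


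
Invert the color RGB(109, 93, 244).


Invert: (255-R, 255-G, 255-B)
R: 255-109 = 146
G: 255-93 = 162
B: 255-244 = 11
= RGB(146, 162, 11)


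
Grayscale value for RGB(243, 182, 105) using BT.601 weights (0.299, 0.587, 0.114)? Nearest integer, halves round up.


Gray = 0.299×R + 0.587×G + 0.114×B
Gray = 0.299×243 + 0.587×182 + 0.114×105
Gray = 72.657 + 106.834 + 11.970
Gray = 191.461 → round half up → 191
Gray = 191


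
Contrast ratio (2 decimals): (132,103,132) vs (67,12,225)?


Linearize each sRGB channel c=v/255: c/12.92 if c ≤ 0.04045 else ((c+0.055)/1.055)^2.4
L = 0.2126×R_lin + 0.7152×G_lin + 0.0722×B_lin
Color 1 (132,103,132):
  R=132: 132/255≈0.5176 > 0.04045 → ((0.5176+0.055)/1.055)^2.4 ≈ 0.23074
  G=103: 103/255≈0.4039 > 0.04045 → ((0.4039+0.055)/1.055)^2.4 ≈ 0.13563
  B=132: 132/255≈0.5176 > 0.04045 → ((0.5176+0.055)/1.055)^2.4 ≈ 0.23074
  L1 = 0.2126×0.23074 + 0.7152×0.13563 + 0.0722×0.23074 ≈ 0.16272
Color 2 (67,12,225):
  R=67: 67/255≈0.2627 > 0.04045 → ((0.2627+0.055)/1.055)^2.4 ≈ 0.05613
  G=12: 12/255≈0.0471 > 0.04045 → ((0.0471+0.055)/1.055)^2.4 ≈ 0.00368
  B=225: 225/255≈0.8824 > 0.04045 → ((0.8824+0.055)/1.055)^2.4 ≈ 0.75294
  L2 = 0.2126×0.05613 + 0.7152×0.00368 + 0.0722×0.75294 ≈ 0.06892
Lighter = 0.16272, Darker = 0.06892
Ratio = (L_lighter + 0.05) / (L_darker + 0.05)
Ratio = (0.16272 + 0.05) / (0.06892 + 0.05) = 0.21272 / 0.11892 ≈ 1.7887
Ratio ≈ 1.79:1


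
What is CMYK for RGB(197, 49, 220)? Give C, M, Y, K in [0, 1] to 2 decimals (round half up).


R'=197/255≈0.7725, G'=49/255≈0.1922, B'=220/255≈0.8627
K = 1 - max(R',G',B') = 1 - 220/255 = 35/255 = 0.13725… → 0.14
(1-R'-K)/(1-K) simplifies to (max-R)/max with max = 220:
C = (220-197)/220 = 23/220 = 0.10454… → 0.10
M = (220-49)/220 = 171/220 = 0.77727… → 0.78
Y = (220-220)/220 = 0/220 = 0 → 0.00
= CMYK(0.10, 0.78, 0.00, 0.14)


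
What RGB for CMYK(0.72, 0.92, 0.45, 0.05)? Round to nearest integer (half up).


R = 255 × (1-C) × (1-K) = 255 × 0.28 × 0.95 = 67.83 → 68
G = 255 × (1-M) × (1-K) = 255 × 0.08 × 0.95 = 19.38 → 19
B = 255 × (1-Y) × (1-K) = 255 × 0.55 × 0.95 = 133.2375 → 133
= RGB(68, 19, 133)


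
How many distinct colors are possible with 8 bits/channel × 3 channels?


Total bits = 8 bits/channel × 3 channels = 24 bits
Distinct colors = 2^24
= 16,777,216 colors


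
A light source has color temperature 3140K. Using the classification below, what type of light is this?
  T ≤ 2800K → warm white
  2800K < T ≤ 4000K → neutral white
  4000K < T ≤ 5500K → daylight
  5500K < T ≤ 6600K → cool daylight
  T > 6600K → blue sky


Temperature: 3140K
2800K < 3140K ≤ 4000K → neutral white
Classification: neutral white


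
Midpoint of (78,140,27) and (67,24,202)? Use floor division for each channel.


Midpoint: each channel = ⌊(C₁+C₂)/2⌋
R: ⌊(78+67)/2⌋ = 72
G: ⌊(140+24)/2⌋ = 82
B: ⌊(27+202)/2⌋ = 114
= RGB(72, 82, 114)


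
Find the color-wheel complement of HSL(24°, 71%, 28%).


Complement = opposite side of color wheel = hue + 180°
H' = (24 + 180) mod 360 = 204°
S and L unchanged.
= HSL(204°, 71%, 28%)


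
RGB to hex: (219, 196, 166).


R = 219 → DB (hex)
G = 196 → C4 (hex)
B = 166 → A6 (hex)
Hex = #DBC4A6


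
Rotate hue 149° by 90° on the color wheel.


New hue = (H + rotation) mod 360
New hue = (149 + 90) mod 360
= 239 mod 360
= 239°


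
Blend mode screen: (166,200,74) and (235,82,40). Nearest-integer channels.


Screen: C = 255 - (255-A)×(255-B)/255, rounded to nearest integer
R: 255 - (255-166)×(255-235)/255 = 255 - 1780/255 ≈ 255 - 6.980 = 248.020 → 248
G: 255 - (255-200)×(255-82)/255 = 255 - 9515/255 ≈ 255 - 37.314 = 217.686 → 218
B: 255 - (255-74)×(255-40)/255 = 255 - 38915/255 ≈ 255 - 152.608 = 102.392 → 102
= RGB(248, 218, 102)


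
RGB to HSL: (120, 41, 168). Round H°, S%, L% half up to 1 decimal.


Normalize: R'=120/255≈0.4706, G'=41/255≈0.1608, B'=168/255≈0.6588
Max=168/255, Min=41/255, Δ=Max-Min=127/255
L = (Max+Min)/2 = (168+41)/510 = 209/510 = 0.40980… → L = 41.0%
L ≤ 0.5 → S = Δ/(Max+Min) = 127/(168+41) = 127/209 = 0.60765… → S = 60.8%
(the 1/255 factors cancel in S and H, so raw channel differences can be used)
Max is B' → H = 60 × ((R-G)/Δ + 4) = 60 × ((120-41)/127 + 4)
  79/127 + 4 = 0.6220… + 4 = 4.6220…
  H = 60 × 4.6220… = 277.322…° → H = 277.3°
= HSL(277.3°, 60.8%, 41.0%)


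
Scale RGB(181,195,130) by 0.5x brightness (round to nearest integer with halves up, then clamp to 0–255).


Multiply each channel by 0.5, round half up, clamp to [0, 255]
R: 181×0.5 = 90.5 → round → 91
G: 195×0.5 = 97.5 → round → 98
B: 130×0.5 = 65
= RGB(91, 98, 65)


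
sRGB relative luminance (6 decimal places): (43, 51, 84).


Linearize each channel (sRGB transfer function): c = v/255; c_lin = c/12.92 if c ≤ 0.04045, else ((c+0.055)/1.055)^2.4
  R: 43/255 ≈ 0.168627 > 0.04045 → ((0.168627+0.055)/1.055)^2.4 ≈ 0.024158
  G: 51/255 ≈ 0.200000 > 0.04045 → ((0.200000+0.055)/1.055)^2.4 ≈ 0.033105
  B: 84/255 ≈ 0.329412 > 0.04045 → ((0.329412+0.055)/1.055)^2.4 ≈ 0.088656
R_lin = 0.024158, G_lin = 0.033105, B_lin = 0.088656
L = 0.2126×R + 0.7152×G + 0.0722×B
L = 0.2126×0.024158 + 0.7152×0.033105 + 0.0722×0.088656
L ≈ 0.035213


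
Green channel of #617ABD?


Color: #617ABD
R = 61 = 97
G = 7A = 122
B = BD = 189
Green = 122


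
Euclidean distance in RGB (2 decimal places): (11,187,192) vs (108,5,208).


d = √[(R₁-R₂)² + (G₁-G₂)² + (B₁-B₂)²]
d = √[(11-108)² + (187-5)² + (192-208)²]
d = √[9409 + 33124 + 256]
d = √42789
d ≈ 206.86


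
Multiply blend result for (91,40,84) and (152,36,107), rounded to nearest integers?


Multiply: C = A×B/255, rounded to nearest integer
R: 91×152/255 = 13832/255 ≈ 54.243 → 54
G: 40×36/255 = 1440/255 ≈ 5.647 → 6
B: 84×107/255 = 8988/255 ≈ 35.247 → 35
= RGB(54, 6, 35)


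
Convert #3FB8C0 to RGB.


3F → 63 (R)
B8 → 184 (G)
C0 → 192 (B)
= RGB(63, 184, 192)


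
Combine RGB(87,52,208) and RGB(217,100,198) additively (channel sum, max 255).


Additive: each channel = min(255, C₁+C₂)
R: 87+217 = 304 → 255
G: 52+100 = 152 → 152
B: 208+198 = 406 → 255
= RGB(255, 152, 255)


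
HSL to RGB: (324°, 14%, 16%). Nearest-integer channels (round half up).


H=324°, S=0.14, L=0.16
C = (1-|2L-1|)×S = (1-|-0.68|)×0.14 = 0.0448
H' = H/60 = 324/60 ≈ 5.4000; X = C×(1-|H' mod 2 - 1|) = 0.02688
m = L - C/2 = 0.16 - 0.0224 = 0.1376
Sector ⌊H'⌋ = 5 → (R',G',B') = (0.0448, 0.0, 0.02688)
RGB = ((R'+m)×255, (G'+m)×255, (B'+m)×255) = (46.512, 35.088, 41.9424)
Round half up → RGB(47, 35, 42)


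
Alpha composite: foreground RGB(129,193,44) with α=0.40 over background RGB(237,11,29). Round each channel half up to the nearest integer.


C = α×F + (1-α)×B, with 1-α = 0.60
R: 0.40×129 + 0.60×237 = 51.60 + 142.20 = 193.80 → 194
G: 0.40×193 + 0.60×11 = 77.20 + 6.60 = 83.80 → 84
B: 0.40×44 + 0.60×29 = 17.60 + 17.40 = 35.00 → 35
= RGB(194, 84, 35)


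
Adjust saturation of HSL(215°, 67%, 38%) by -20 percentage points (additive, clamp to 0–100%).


Original S = 67%
Adjustment = -20 percentage points
New S = 67 + (-20) = 47
Clamp to [0, 100] → 47
= HSL(215°, 47%, 38%)


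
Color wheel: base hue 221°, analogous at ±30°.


Base hue: 221°
Left analog: (221 - 30) mod 360 = 191°
Right analog: (221 + 30) mod 360 = 251°
Analogous hues = 191° and 251°


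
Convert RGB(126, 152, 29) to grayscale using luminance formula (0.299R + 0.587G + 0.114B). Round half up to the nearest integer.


Gray = 0.299×R + 0.587×G + 0.114×B
Gray = 0.299×126 + 0.587×152 + 0.114×29
Gray = 37.674 + 89.224 + 3.306
Gray = 130.204 → round half up → 130
Gray = 130


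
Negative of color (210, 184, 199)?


Invert: (255-R, 255-G, 255-B)
R: 255-210 = 45
G: 255-184 = 71
B: 255-199 = 56
= RGB(45, 71, 56)


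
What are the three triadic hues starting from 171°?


Triadic: equally spaced at 120° intervals
H1 = 171°
H2 = (171 + 120) mod 360 = 291°
H3 = (171 + 240) mod 360 = 51°
Triadic = 171°, 291°, 51°


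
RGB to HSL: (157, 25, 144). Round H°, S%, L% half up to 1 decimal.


Normalize: R'=157/255≈0.6157, G'=25/255≈0.0980, B'=144/255≈0.5647
Max=157/255, Min=25/255, Δ=Max-Min=132/255
L = (Max+Min)/2 = (157+25)/510 = 182/510 = 0.35686… → L = 35.7%
L ≤ 0.5 → S = Δ/(Max+Min) = 132/(157+25) = 132/182 = 0.72527… → S = 72.5%
(the 1/255 factors cancel in S and H, so raw channel differences can be used)
Max is R' → H = 60 × (((G-B)/Δ) mod 6) = 60 × (((25-144)/132) mod 6)
  (-119)/132 = -0.9015…; negative, so add 6 → 5.0984…
  H = 60 × 5.0984… = 305.909…° → H = 305.9°
= HSL(305.9°, 72.5%, 35.7%)


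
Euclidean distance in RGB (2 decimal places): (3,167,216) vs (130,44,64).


d = √[(R₁-R₂)² + (G₁-G₂)² + (B₁-B₂)²]
d = √[(3-130)² + (167-44)² + (216-64)²]
d = √[16129 + 15129 + 23104]
d = √54362
d ≈ 233.16


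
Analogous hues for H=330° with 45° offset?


Base hue: 330°
Left analog: (330 - 45) mod 360 = 285°
Right analog: (330 + 45) mod 360 = 15°
Analogous hues = 285° and 15°


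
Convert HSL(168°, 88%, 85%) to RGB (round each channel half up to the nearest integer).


H=168°, S=0.88, L=0.85
C = (1-|2L-1|)×S = (1-|0.70|)×0.88 = 0.264
H' = H/60 = 168/60 ≈ 2.8000; X = C×(1-|H' mod 2 - 1|) = 0.2112
m = L - C/2 = 0.85 - 0.132 = 0.718
Sector ⌊H'⌋ = 2 → (R',G',B') = (0.0, 0.264, 0.2112)
RGB = ((R'+m)×255, (G'+m)×255, (B'+m)×255) = (183.09, 250.41, 236.946)
Round half up → RGB(183, 250, 237)


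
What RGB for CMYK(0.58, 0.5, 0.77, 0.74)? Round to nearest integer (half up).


R = 255 × (1-C) × (1-K) = 255 × 0.42 × 0.26 = 27.846 → 28
G = 255 × (1-M) × (1-K) = 255 × 0.50 × 0.26 = 33.15 → 33
B = 255 × (1-Y) × (1-K) = 255 × 0.23 × 0.26 = 15.249 → 15
= RGB(28, 33, 15)


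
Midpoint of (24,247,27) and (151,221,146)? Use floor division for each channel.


Midpoint: each channel = ⌊(C₁+C₂)/2⌋
R: ⌊(24+151)/2⌋ = 87
G: ⌊(247+221)/2⌋ = 234
B: ⌊(27+146)/2⌋ = 86
= RGB(87, 234, 86)


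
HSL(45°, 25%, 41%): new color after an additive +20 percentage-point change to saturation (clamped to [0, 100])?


Original S = 25%
Adjustment = +20 percentage points
New S = 25 + (20) = 45
Clamp to [0, 100] → 45
= HSL(45°, 45%, 41%)


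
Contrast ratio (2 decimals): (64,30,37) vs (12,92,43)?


Linearize each sRGB channel c=v/255: c/12.92 if c ≤ 0.04045 else ((c+0.055)/1.055)^2.4
L = 0.2126×R_lin + 0.7152×G_lin + 0.0722×B_lin
Color 1 (64,30,37):
  R=64: 64/255≈0.2510 > 0.04045 → ((0.2510+0.055)/1.055)^2.4 ≈ 0.05127
  G=30: 30/255≈0.1176 > 0.04045 → ((0.1176+0.055)/1.055)^2.4 ≈ 0.01298
  B=37: 37/255≈0.1451 > 0.04045 → ((0.1451+0.055)/1.055)^2.4 ≈ 0.01850
  L1 = 0.2126×0.05127 + 0.7152×0.01298 + 0.0722×0.01850 ≈ 0.02152
Color 2 (12,92,43):
  R=12: 12/255≈0.0471 > 0.04045 → ((0.0471+0.055)/1.055)^2.4 ≈ 0.00368
  G=92: 92/255≈0.3608 > 0.04045 → ((0.3608+0.055)/1.055)^2.4 ≈ 0.10702
  B=43: 43/255≈0.1686 > 0.04045 → ((0.1686+0.055)/1.055)^2.4 ≈ 0.02416
  L2 = 0.2126×0.00368 + 0.7152×0.10702 + 0.0722×0.02416 ≈ 0.07907
Lighter = 0.07907, Darker = 0.02152
Ratio = (L_lighter + 0.05) / (L_darker + 0.05)
Ratio = (0.07907 + 0.05) / (0.02152 + 0.05) = 0.12907 / 0.07152 ≈ 1.8046
Ratio ≈ 1.80:1


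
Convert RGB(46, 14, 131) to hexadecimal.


R = 46 → 2E (hex)
G = 14 → 0E (hex)
B = 131 → 83 (hex)
Hex = #2E0E83


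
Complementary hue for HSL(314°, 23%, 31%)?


Complement = opposite side of color wheel = hue + 180°
H' = (314 + 180) mod 360 = 134°
S and L unchanged.
= HSL(134°, 23%, 31%)


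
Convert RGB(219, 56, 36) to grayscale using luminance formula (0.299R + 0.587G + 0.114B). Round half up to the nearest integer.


Gray = 0.299×R + 0.587×G + 0.114×B
Gray = 0.299×219 + 0.587×56 + 0.114×36
Gray = 65.481 + 32.872 + 4.104
Gray = 102.457 → round half up → 102
Gray = 102


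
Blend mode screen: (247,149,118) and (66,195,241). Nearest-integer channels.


Screen: C = 255 - (255-A)×(255-B)/255, rounded to nearest integer
R: 255 - (255-247)×(255-66)/255 = 255 - 1512/255 ≈ 255 - 5.929 = 249.071 → 249
G: 255 - (255-149)×(255-195)/255 = 255 - 6360/255 ≈ 255 - 24.941 = 230.059 → 230
B: 255 - (255-118)×(255-241)/255 = 255 - 1918/255 ≈ 255 - 7.522 = 247.478 → 247
= RGB(249, 230, 247)


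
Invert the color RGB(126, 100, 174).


Invert: (255-R, 255-G, 255-B)
R: 255-126 = 129
G: 255-100 = 155
B: 255-174 = 81
= RGB(129, 155, 81)


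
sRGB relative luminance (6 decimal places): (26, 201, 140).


Linearize each channel (sRGB transfer function): c = v/255; c_lin = c/12.92 if c ≤ 0.04045, else ((c+0.055)/1.055)^2.4
  R: 26/255 ≈ 0.101961 > 0.04045 → ((0.101961+0.055)/1.055)^2.4 ≈ 0.010330
  G: 201/255 ≈ 0.788235 > 0.04045 → ((0.788235+0.055)/1.055)^2.4 ≈ 0.584078
  B: 140/255 ≈ 0.549020 > 0.04045 → ((0.549020+0.055)/1.055)^2.4 ≈ 0.262251
R_lin = 0.010330, G_lin = 0.584078, B_lin = 0.262251
L = 0.2126×R + 0.7152×G + 0.0722×B
L = 0.2126×0.010330 + 0.7152×0.584078 + 0.0722×0.262251
L ≈ 0.438864


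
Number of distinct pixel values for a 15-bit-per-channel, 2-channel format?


Total bits = 15 bits/channel × 2 channels = 30 bits
Distinct pixel values = 2^30
= 1,073,741,824 pixel values


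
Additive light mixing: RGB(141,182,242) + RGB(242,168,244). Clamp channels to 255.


Additive: each channel = min(255, C₁+C₂)
R: 141+242 = 383 → 255
G: 182+168 = 350 → 255
B: 242+244 = 486 → 255
= RGB(255, 255, 255)


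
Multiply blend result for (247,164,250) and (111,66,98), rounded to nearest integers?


Multiply: C = A×B/255, rounded to nearest integer
R: 247×111/255 = 27417/255 ≈ 107.518 → 108
G: 164×66/255 = 10824/255 ≈ 42.447 → 42
B: 250×98/255 = 24500/255 ≈ 96.078 → 96
= RGB(108, 42, 96)


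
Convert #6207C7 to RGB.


62 → 98 (R)
07 → 7 (G)
C7 → 199 (B)
= RGB(98, 7, 199)


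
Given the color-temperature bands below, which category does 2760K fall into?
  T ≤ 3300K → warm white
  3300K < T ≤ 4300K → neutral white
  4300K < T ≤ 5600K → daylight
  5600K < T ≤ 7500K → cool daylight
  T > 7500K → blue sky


Temperature: 2760K
2760K ≤ 3300K → warm white
Classification: warm white


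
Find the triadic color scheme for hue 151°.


Triadic: equally spaced at 120° intervals
H1 = 151°
H2 = (151 + 120) mod 360 = 271°
H3 = (151 + 240) mod 360 = 31°
Triadic = 151°, 271°, 31°


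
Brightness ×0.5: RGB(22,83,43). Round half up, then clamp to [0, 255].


Multiply each channel by 0.5, round half up, clamp to [0, 255]
R: 22×0.5 = 11
G: 83×0.5 = 41.5 → round → 42
B: 43×0.5 = 21.5 → round → 22
= RGB(11, 42, 22)


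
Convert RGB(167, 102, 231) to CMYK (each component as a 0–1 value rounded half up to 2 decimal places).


R'=167/255≈0.6549, G'=102/255≈0.4000, B'=231/255≈0.9059
K = 1 - max(R',G',B') = 1 - 231/255 = 24/255 = 0.09411… → 0.09
(1-R'-K)/(1-K) simplifies to (max-R)/max with max = 231:
C = (231-167)/231 = 64/231 = 0.27705… → 0.28
M = (231-102)/231 = 129/231 = 0.55844… → 0.56
Y = (231-231)/231 = 0/231 = 0 → 0.00
= CMYK(0.28, 0.56, 0.00, 0.09)


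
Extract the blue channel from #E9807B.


Color: #E9807B
R = E9 = 233
G = 80 = 128
B = 7B = 123
Blue = 123


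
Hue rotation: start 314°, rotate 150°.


New hue = (H + rotation) mod 360
New hue = (314 + 150) mod 360
= 464 mod 360
= 104°


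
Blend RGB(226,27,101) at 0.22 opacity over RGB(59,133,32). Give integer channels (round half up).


C = α×F + (1-α)×B, with 1-α = 0.78
R: 0.22×226 + 0.78×59 = 49.72 + 46.02 = 95.74 → 96
G: 0.22×27 + 0.78×133 = 5.94 + 103.74 = 109.68 → 110
B: 0.22×101 + 0.78×32 = 22.22 + 24.96 = 47.18 → 47
= RGB(96, 110, 47)


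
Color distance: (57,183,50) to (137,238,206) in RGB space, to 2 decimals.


d = √[(R₁-R₂)² + (G₁-G₂)² + (B₁-B₂)²]
d = √[(57-137)² + (183-238)² + (50-206)²]
d = √[6400 + 3025 + 24336]
d = √33761
d ≈ 183.74


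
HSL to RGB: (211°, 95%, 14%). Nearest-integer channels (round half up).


H=211°, S=0.95, L=0.14
C = (1-|2L-1|)×S = (1-|-0.72|)×0.95 = 0.266
H' = H/60 = 211/60 ≈ 3.5167; X = C×(1-|H' mod 2 - 1|) ≈ 0.1286
m = L - C/2 = 0.14 - 0.133 = 0.007
Sector ⌊H'⌋ = 3 → (R',G',B') = (0.0, ≈0.1286, 0.266)
RGB = ((R'+m)×255, (G'+m)×255, (B'+m)×255) = (1.785, 34.5695, 69.615)
Round half up → RGB(2, 35, 70)


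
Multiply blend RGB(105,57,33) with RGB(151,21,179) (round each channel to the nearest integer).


Multiply: C = A×B/255, rounded to nearest integer
R: 105×151/255 = 15855/255 ≈ 62.176 → 62
G: 57×21/255 = 1197/255 ≈ 4.694 → 5
B: 33×179/255 = 5907/255 ≈ 23.165 → 23
= RGB(62, 5, 23)


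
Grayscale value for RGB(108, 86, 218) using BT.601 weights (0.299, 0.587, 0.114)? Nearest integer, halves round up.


Gray = 0.299×R + 0.587×G + 0.114×B
Gray = 0.299×108 + 0.587×86 + 0.114×218
Gray = 32.292 + 50.482 + 24.852
Gray = 107.626 → round half up → 108
Gray = 108


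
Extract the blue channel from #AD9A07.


Color: #AD9A07
R = AD = 173
G = 9A = 154
B = 07 = 7
Blue = 7


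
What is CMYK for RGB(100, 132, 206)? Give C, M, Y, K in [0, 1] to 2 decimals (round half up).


R'=100/255≈0.3922, G'=132/255≈0.5176, B'=206/255≈0.8078
K = 1 - max(R',G',B') = 1 - 206/255 = 49/255 = 0.19215… → 0.19
(1-R'-K)/(1-K) simplifies to (max-R)/max with max = 206:
C = (206-100)/206 = 106/206 = 0.51456… → 0.51
M = (206-132)/206 = 74/206 = 0.35922… → 0.36
Y = (206-206)/206 = 0/206 = 0 → 0.00
= CMYK(0.51, 0.36, 0.00, 0.19)


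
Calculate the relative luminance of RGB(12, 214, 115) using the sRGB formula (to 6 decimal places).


Linearize each channel (sRGB transfer function): c = v/255; c_lin = c/12.92 if c ≤ 0.04045, else ((c+0.055)/1.055)^2.4
  R: 12/255 ≈ 0.047059 > 0.04045 → ((0.047059+0.055)/1.055)^2.4 ≈ 0.003677
  G: 214/255 ≈ 0.839216 > 0.04045 → ((0.839216+0.055)/1.055)^2.4 ≈ 0.672443
  B: 115/255 ≈ 0.450980 > 0.04045 → ((0.450980+0.055)/1.055)^2.4 ≈ 0.171441
R_lin = 0.003677, G_lin = 0.672443, B_lin = 0.171441
L = 0.2126×R + 0.7152×G + 0.0722×B
L = 0.2126×0.003677 + 0.7152×0.672443 + 0.0722×0.171441
L ≈ 0.494091


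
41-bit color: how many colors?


Colors = 2^bits = 2^41
= 2,199,023,255,552 colors


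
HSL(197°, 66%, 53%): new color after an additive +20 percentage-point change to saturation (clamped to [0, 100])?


Original S = 66%
Adjustment = +20 percentage points
New S = 66 + (20) = 86
Clamp to [0, 100] → 86
= HSL(197°, 86%, 53%)


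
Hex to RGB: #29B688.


29 → 41 (R)
B6 → 182 (G)
88 → 136 (B)
= RGB(41, 182, 136)


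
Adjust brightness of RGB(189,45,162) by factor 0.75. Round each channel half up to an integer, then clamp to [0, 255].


Multiply each channel by 0.75, round half up, clamp to [0, 255]
R: 189×0.75 = 141.75 → round → 142
G: 45×0.75 = 33.75 → round → 34
B: 162×0.75 = 121.5 → round → 122
= RGB(142, 34, 122)


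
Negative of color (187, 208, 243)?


Invert: (255-R, 255-G, 255-B)
R: 255-187 = 68
G: 255-208 = 47
B: 255-243 = 12
= RGB(68, 47, 12)


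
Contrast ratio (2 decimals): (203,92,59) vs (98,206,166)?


Linearize each sRGB channel c=v/255: c/12.92 if c ≤ 0.04045 else ((c+0.055)/1.055)^2.4
L = 0.2126×R_lin + 0.7152×G_lin + 0.0722×B_lin
Color 1 (203,92,59):
  R=203: 203/255≈0.7961 > 0.04045 → ((0.7961+0.055)/1.055)^2.4 ≈ 0.59720
  G=92: 92/255≈0.3608 > 0.04045 → ((0.3608+0.055)/1.055)^2.4 ≈ 0.10702
  B=59: 59/255≈0.2314 > 0.04045 → ((0.2314+0.055)/1.055)^2.4 ≈ 0.04374
  L1 = 0.2126×0.59720 + 0.7152×0.10702 + 0.0722×0.04374 ≈ 0.20667
Color 2 (98,206,166):
  R=98: 98/255≈0.3843 > 0.04045 → ((0.3843+0.055)/1.055)^2.4 ≈ 0.12214
  G=206: 206/255≈0.8078 > 0.04045 → ((0.8078+0.055)/1.055)^2.4 ≈ 0.61721
  B=166: 166/255≈0.6510 > 0.04045 → ((0.6510+0.055)/1.055)^2.4 ≈ 0.38133
  L2 = 0.2126×0.12214 + 0.7152×0.61721 + 0.0722×0.38133 ≈ 0.49492
Lighter = 0.49492, Darker = 0.20667
Ratio = (L_lighter + 0.05) / (L_darker + 0.05)
Ratio = (0.49492 + 0.05) / (0.20667 + 0.05) = 0.54492 / 0.25667 ≈ 2.1231
Ratio ≈ 2.12:1


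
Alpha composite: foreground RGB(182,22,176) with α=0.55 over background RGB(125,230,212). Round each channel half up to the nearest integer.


C = α×F + (1-α)×B, with 1-α = 0.45
R: 0.55×182 + 0.45×125 = 100.10 + 56.25 = 156.35 → 156
G: 0.55×22 + 0.45×230 = 12.10 + 103.50 = 115.60 → 116
B: 0.55×176 + 0.45×212 = 96.80 + 95.40 = 192.20 → 192
= RGB(156, 116, 192)


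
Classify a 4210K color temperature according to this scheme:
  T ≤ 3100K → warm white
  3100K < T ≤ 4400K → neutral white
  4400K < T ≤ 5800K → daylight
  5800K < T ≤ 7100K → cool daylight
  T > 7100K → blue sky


Temperature: 4210K
3100K < 4210K ≤ 4400K → neutral white
Classification: neutral white


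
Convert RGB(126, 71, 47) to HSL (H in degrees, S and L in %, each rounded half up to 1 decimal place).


Normalize: R'=126/255≈0.4941, G'=71/255≈0.2784, B'=47/255≈0.1843
Max=126/255, Min=47/255, Δ=Max-Min=79/255
L = (Max+Min)/2 = (126+47)/510 = 173/510 = 0.33921… → L = 33.9%
L ≤ 0.5 → S = Δ/(Max+Min) = 79/(126+47) = 79/173 = 0.45664… → S = 45.7%
(the 1/255 factors cancel in S and H, so raw channel differences can be used)
Max is R' → H = 60 × (((G-B)/Δ) mod 6) = 60 × (((71-47)/79) mod 6)
  24/79 = 0.3037…
  H = 60 × 0.3037… = 18.227…° → H = 18.2°
= HSL(18.2°, 45.7%, 33.9%)


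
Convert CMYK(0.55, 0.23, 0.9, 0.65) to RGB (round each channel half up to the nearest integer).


R = 255 × (1-C) × (1-K) = 255 × 0.45 × 0.35 = 40.1625 → 40
G = 255 × (1-M) × (1-K) = 255 × 0.77 × 0.35 = 68.7225 → 69
B = 255 × (1-Y) × (1-K) = 255 × 0.10 × 0.35 = 8.925 → 9
= RGB(40, 69, 9)


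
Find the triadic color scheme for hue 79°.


Triadic: equally spaced at 120° intervals
H1 = 79°
H2 = (79 + 120) mod 360 = 199°
H3 = (79 + 240) mod 360 = 319°
Triadic = 79°, 199°, 319°


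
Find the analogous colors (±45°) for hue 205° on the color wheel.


Base hue: 205°
Left analog: (205 - 45) mod 360 = 160°
Right analog: (205 + 45) mod 360 = 250°
Analogous hues = 160° and 250°


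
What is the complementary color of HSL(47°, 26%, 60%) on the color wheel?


Complement = opposite side of color wheel = hue + 180°
H' = (47 + 180) mod 360 = 227°
S and L unchanged.
= HSL(227°, 26%, 60%)


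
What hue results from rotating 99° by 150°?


New hue = (H + rotation) mod 360
New hue = (99 + 150) mod 360
= 249 mod 360
= 249°


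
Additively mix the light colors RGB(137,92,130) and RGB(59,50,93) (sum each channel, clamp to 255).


Additive: each channel = min(255, C₁+C₂)
R: 137+59 = 196 → 196
G: 92+50 = 142 → 142
B: 130+93 = 223 → 223
= RGB(196, 142, 223)


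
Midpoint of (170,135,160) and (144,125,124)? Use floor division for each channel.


Midpoint: each channel = ⌊(C₁+C₂)/2⌋
R: ⌊(170+144)/2⌋ = 157
G: ⌊(135+125)/2⌋ = 130
B: ⌊(160+124)/2⌋ = 142
= RGB(157, 130, 142)


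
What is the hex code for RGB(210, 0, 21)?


R = 210 → D2 (hex)
G = 0 → 00 (hex)
B = 21 → 15 (hex)
Hex = #D20015


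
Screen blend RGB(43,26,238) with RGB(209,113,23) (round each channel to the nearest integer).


Screen: C = 255 - (255-A)×(255-B)/255, rounded to nearest integer
R: 255 - (255-43)×(255-209)/255 = 255 - 9752/255 ≈ 255 - 38.243 = 216.757 → 217
G: 255 - (255-26)×(255-113)/255 = 255 - 32518/255 ≈ 255 - 127.522 = 127.478 → 127
B: 255 - (255-238)×(255-23)/255 = 255 - 3944/255 ≈ 255 - 15.467 = 239.533 → 240
= RGB(217, 127, 240)


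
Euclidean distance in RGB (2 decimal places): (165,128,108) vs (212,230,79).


d = √[(R₁-R₂)² + (G₁-G₂)² + (B₁-B₂)²]
d = √[(165-212)² + (128-230)² + (108-79)²]
d = √[2209 + 10404 + 841]
d = √13454
d ≈ 115.99


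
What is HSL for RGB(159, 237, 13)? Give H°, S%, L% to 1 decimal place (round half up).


Normalize: R'=159/255≈0.6235, G'=237/255≈0.9294, B'=13/255≈0.0510
Max=237/255, Min=13/255, Δ=Max-Min=224/255
L = (Max+Min)/2 = (237+13)/510 = 250/510 = 0.49019… → L = 49.0%
L ≤ 0.5 → S = Δ/(Max+Min) = 224/(237+13) = 224/250 = 0.896 → S = 89.6%
(the 1/255 factors cancel in S and H, so raw channel differences can be used)
Max is G' → H = 60 × ((B-R)/Δ + 2) = 60 × ((13-159)/224 + 2)
  -146/224 + 2 = -0.6517… + 2 = 1.3482…
  H = 60 × 1.3482… = 80.892…° → H = 80.9°
= HSL(80.9°, 89.6%, 49.0%)


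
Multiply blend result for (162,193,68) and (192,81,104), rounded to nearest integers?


Multiply: C = A×B/255, rounded to nearest integer
R: 162×192/255 = 31104/255 ≈ 121.976 → 122
G: 193×81/255 = 15633/255 ≈ 61.306 → 61
B: 68×104/255 = 7072/255 ≈ 27.733 → 28
= RGB(122, 61, 28)


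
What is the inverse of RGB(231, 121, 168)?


Invert: (255-R, 255-G, 255-B)
R: 255-231 = 24
G: 255-121 = 134
B: 255-168 = 87
= RGB(24, 134, 87)


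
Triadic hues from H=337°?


Triadic: equally spaced at 120° intervals
H1 = 337°
H2 = (337 + 120) mod 360 = 97°
H3 = (337 + 240) mod 360 = 217°
Triadic = 337°, 97°, 217°


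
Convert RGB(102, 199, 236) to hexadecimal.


R = 102 → 66 (hex)
G = 199 → C7 (hex)
B = 236 → EC (hex)
Hex = #66C7EC


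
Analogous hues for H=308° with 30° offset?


Base hue: 308°
Left analog: (308 - 30) mod 360 = 278°
Right analog: (308 + 30) mod 360 = 338°
Analogous hues = 278° and 338°


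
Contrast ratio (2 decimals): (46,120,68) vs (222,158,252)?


Linearize each sRGB channel c=v/255: c/12.92 if c ≤ 0.04045 else ((c+0.055)/1.055)^2.4
L = 0.2126×R_lin + 0.7152×G_lin + 0.0722×B_lin
Color 1 (46,120,68):
  R=46: 46/255≈0.1804 > 0.04045 → ((0.1804+0.055)/1.055)^2.4 ≈ 0.02732
  G=120: 120/255≈0.4706 > 0.04045 → ((0.4706+0.055)/1.055)^2.4 ≈ 0.18782
  B=68: 68/255≈0.2667 > 0.04045 → ((0.2667+0.055)/1.055)^2.4 ≈ 0.05781
  L1 = 0.2126×0.02732 + 0.7152×0.18782 + 0.0722×0.05781 ≈ 0.14431
Color 2 (222,158,252):
  R=222: 222/255≈0.8706 > 0.04045 → ((0.8706+0.055)/1.055)^2.4 ≈ 0.73046
  G=158: 158/255≈0.6196 > 0.04045 → ((0.6196+0.055)/1.055)^2.4 ≈ 0.34191
  B=252: 252/255≈0.9882 > 0.04045 → ((0.9882+0.055)/1.055)^2.4 ≈ 0.97345
  L2 = 0.2126×0.73046 + 0.7152×0.34191 + 0.0722×0.97345 ≈ 0.47012
Lighter = 0.47012, Darker = 0.14431
Ratio = (L_lighter + 0.05) / (L_darker + 0.05)
Ratio = (0.47012 + 0.05) / (0.14431 + 0.05) = 0.52012 / 0.19431 ≈ 2.6767
Ratio ≈ 2.68:1


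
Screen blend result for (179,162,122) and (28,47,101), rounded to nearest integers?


Screen: C = 255 - (255-A)×(255-B)/255, rounded to nearest integer
R: 255 - (255-179)×(255-28)/255 = 255 - 17252/255 ≈ 255 - 67.655 = 187.345 → 187
G: 255 - (255-162)×(255-47)/255 = 255 - 19344/255 ≈ 255 - 75.859 = 179.141 → 179
B: 255 - (255-122)×(255-101)/255 = 255 - 20482/255 ≈ 255 - 80.322 = 174.678 → 175
= RGB(187, 179, 175)


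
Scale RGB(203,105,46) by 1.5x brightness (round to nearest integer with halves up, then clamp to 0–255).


Multiply each channel by 1.5, round half up, clamp to [0, 255]
R: 203×1.5 = 304.5 → round → 305 → clamp → 255
G: 105×1.5 = 157.5 → round → 158
B: 46×1.5 = 69
= RGB(255, 158, 69)


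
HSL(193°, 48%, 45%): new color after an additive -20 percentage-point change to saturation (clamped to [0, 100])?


Original S = 48%
Adjustment = -20 percentage points
New S = 48 + (-20) = 28
Clamp to [0, 100] → 28
= HSL(193°, 28%, 45%)


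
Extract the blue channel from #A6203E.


Color: #A6203E
R = A6 = 166
G = 20 = 32
B = 3E = 62
Blue = 62


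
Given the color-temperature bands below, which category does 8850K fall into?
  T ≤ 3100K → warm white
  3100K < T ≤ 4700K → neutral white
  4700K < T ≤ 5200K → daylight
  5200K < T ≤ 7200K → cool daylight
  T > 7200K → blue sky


Temperature: 8850K
8850K > 7200K → blue sky
Classification: blue sky


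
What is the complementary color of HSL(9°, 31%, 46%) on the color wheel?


Complement = opposite side of color wheel = hue + 180°
H' = (9 + 180) mod 360 = 189°
S and L unchanged.
= HSL(189°, 31%, 46%)


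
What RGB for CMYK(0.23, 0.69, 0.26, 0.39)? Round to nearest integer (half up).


R = 255 × (1-C) × (1-K) = 255 × 0.77 × 0.61 = 119.7735 → 120
G = 255 × (1-M) × (1-K) = 255 × 0.31 × 0.61 = 48.2205 → 48
B = 255 × (1-Y) × (1-K) = 255 × 0.74 × 0.61 = 115.107 → 115
= RGB(120, 48, 115)


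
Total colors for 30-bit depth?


Colors = 2^bits = 2^30
= 1,073,741,824 colors


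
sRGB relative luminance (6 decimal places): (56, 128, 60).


Linearize each channel (sRGB transfer function): c = v/255; c_lin = c/12.92 if c ≤ 0.04045, else ((c+0.055)/1.055)^2.4
  R: 56/255 ≈ 0.219608 > 0.04045 → ((0.219608+0.055)/1.055)^2.4 ≈ 0.039546
  G: 128/255 ≈ 0.501961 > 0.04045 → ((0.501961+0.055)/1.055)^2.4 ≈ 0.215861
  B: 60/255 ≈ 0.235294 > 0.04045 → ((0.235294+0.055)/1.055)^2.4 ≈ 0.045186
R_lin = 0.039546, G_lin = 0.215861, B_lin = 0.045186
L = 0.2126×R + 0.7152×G + 0.0722×B
L = 0.2126×0.039546 + 0.7152×0.215861 + 0.0722×0.045186
L ≈ 0.166053


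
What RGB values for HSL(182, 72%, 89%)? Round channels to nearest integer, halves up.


H=182°, S=0.72, L=0.89
C = (1-|2L-1|)×S = (1-|0.78|)×0.72 = 0.1584
H' = H/60 = 182/60 ≈ 3.0333; X = C×(1-|H' mod 2 - 1|) = 0.15312
m = L - C/2 = 0.89 - 0.0792 = 0.8108
Sector ⌊H'⌋ = 3 → (R',G',B') = (0.0, 0.15312, 0.1584)
RGB = ((R'+m)×255, (G'+m)×255, (B'+m)×255) = (206.754, 245.7996, 247.146)
Round half up → RGB(207, 246, 247)


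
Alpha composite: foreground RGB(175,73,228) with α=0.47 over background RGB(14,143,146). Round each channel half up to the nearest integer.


C = α×F + (1-α)×B, with 1-α = 0.53
R: 0.47×175 + 0.53×14 = 82.25 + 7.42 = 89.67 → 90
G: 0.47×73 + 0.53×143 = 34.31 + 75.79 = 110.10 → 110
B: 0.47×228 + 0.53×146 = 107.16 + 77.38 = 184.54 → 185
= RGB(90, 110, 185)


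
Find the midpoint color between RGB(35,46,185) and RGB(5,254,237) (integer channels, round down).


Midpoint: each channel = ⌊(C₁+C₂)/2⌋
R: ⌊(35+5)/2⌋ = 20
G: ⌊(46+254)/2⌋ = 150
B: ⌊(185+237)/2⌋ = 211
= RGB(20, 150, 211)


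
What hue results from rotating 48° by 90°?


New hue = (H + rotation) mod 360
New hue = (48 + 90) mod 360
= 138 mod 360
= 138°


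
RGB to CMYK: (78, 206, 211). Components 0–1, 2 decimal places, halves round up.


R'=78/255≈0.3059, G'=206/255≈0.8078, B'=211/255≈0.8275
K = 1 - max(R',G',B') = 1 - 211/255 = 44/255 = 0.17254… → 0.17
(1-R'-K)/(1-K) simplifies to (max-R)/max with max = 211:
C = (211-78)/211 = 133/211 = 0.63033… → 0.63
M = (211-206)/211 = 5/211 = 0.02369… → 0.02
Y = (211-211)/211 = 0/211 = 0 → 0.00
= CMYK(0.63, 0.02, 0.00, 0.17)
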